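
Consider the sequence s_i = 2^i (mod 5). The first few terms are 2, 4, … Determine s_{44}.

We have s_1 = 2; s_2 = 4; s_3 = 3; s_4 = 1; s_5 = 2.
Since s_5 = s_1 = 2, the sequence is periodic with period 4.
So s_{44} = s_{1 + ((44-1) mod 4)} = s_4 = 1.

1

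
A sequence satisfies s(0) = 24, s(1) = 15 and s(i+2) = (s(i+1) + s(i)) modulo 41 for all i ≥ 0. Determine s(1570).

1

Listing terms: s(0) = 24; s(1) = 15; s(2) = 39; s(3) = 13; s(4) = 11; s(5) = 24; s(6) = 35; s(7) = 18; s(8) = 12; s(9) = 30; s(10) = 1; s(11) = 31; s(12) = 32; s(13) = 22; s(14) = 13; s(15) = 35; s(16) = 7; s(17) = 1; s(18) = 8; s(19) = 9; s(20) = 17; s(21) = 26; s(22) = 2; s(23) = 28; s(24) = 30; s(25) = 17; s(26) = 6; s(27) = 23; s(28) = 29; s(29) = 11; s(30) = 40; s(31) = 10; s(32) = 9; s(33) = 19; s(34) = 28; s(35) = 6; s(36) = 34; s(37) = 40; s(38) = 33; s(39) = 32; s(40) = 24; s(41) = 15.
The sequence repeats with period 40.
So s(1570) = s(0 + ((1570-0) mod 40)) = s(10) = 1.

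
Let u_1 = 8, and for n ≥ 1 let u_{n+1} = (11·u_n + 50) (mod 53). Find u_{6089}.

5

Listing terms: u_1 = 8; u_2 = 32; u_3 = 31; u_4 = 20; u_5 = 5; u_6 = 52; u_7 = 39; u_8 = 2; u_9 = 19; u_{10} = 47; u_{11} = 37; u_{12} = 33; u_{13} = 42; u_{14} = 35; u_{15} = 11; u_{16} = 12; u_{17} = 23; u_{18} = 38; u_{19} = 44; u_{20} = 4; u_{21} = 41; u_{22} = 24; u_{23} = 49; u_{24} = 6; u_{25} = 10; u_{26} = 1; u_{27} = 8.
The sequence repeats with period 26.
So u_{6089} = u_{1 + ((6089-1) mod 26)} = u_5 = 5.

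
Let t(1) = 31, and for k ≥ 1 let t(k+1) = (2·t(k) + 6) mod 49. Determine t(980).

33

Listing terms: t(1) = 31; t(2) = 19; t(3) = 44; t(4) = 45; t(5) = 47; t(6) = 2; t(7) = 10; t(8) = 26; t(9) = 9; t(10) = 24; t(11) = 5; t(12) = 16; t(13) = 38; t(14) = 33; t(15) = 23; t(16) = 3; t(17) = 12; t(18) = 30; t(19) = 17; t(20) = 40; t(21) = 37; t(22) = 31.
The sequence repeats with period 21.
(980 - 1) mod 21 = 13, so t(980) = t(14) = 33.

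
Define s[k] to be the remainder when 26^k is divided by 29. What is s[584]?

Computing terms: s[1] = 26,  s[2] = 9,  s[3] = 2,  s[4] = 23,  s[5] = 18,  s[6] = 4,  s[7] = 17,  s[8] = 7,  s[9] = 8,  s[10] = 5,  s[11] = 14,  s[12] = 16,  s[13] = 10,  s[14] = 28,  s[15] = 3,  s[16] = 20,  s[17] = 27,  s[18] = 6,  s[19] = 11,  s[20] = 25,  s[21] = 12,  s[22] = 22,  s[23] = 21,  s[24] = 24,  s[25] = 15,  s[26] = 13,  s[27] = 19,  s[28] = 1,  s[29] = 26.
The sequence repeats with period 28.
So s[584] = s[1 + ((584-1) mod 28)] = s[24] = 24.

24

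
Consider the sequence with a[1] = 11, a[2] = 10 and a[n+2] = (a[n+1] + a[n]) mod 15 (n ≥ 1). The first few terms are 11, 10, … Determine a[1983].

6

We have a[1] = 11, a[2] = 10, a[3] = 6, a[4] = 1, a[5] = 7, a[6] = 8, a[7] = 0, a[8] = 8, a[9] = 8, a[10] = 1, a[11] = 9, a[12] = 10, a[13] = 4, a[14] = 14, a[15] = 3, a[16] = 2, a[17] = 5, a[18] = 7, a[19] = 12, a[20] = 4, a[21] = 1, a[22] = 5, a[23] = 6, a[24] = 11, a[25] = 2, a[26] = 13, a[27] = 0, a[28] = 13, a[29] = 13, a[30] = 11, a[31] = 9, a[32] = 5, a[33] = 14, a[34] = 4, a[35] = 3, a[36] = 7, a[37] = 10, a[38] = 2, a[39] = 12, a[40] = 14, a[41] = 11, a[42] = 10.
Since (a[41], a[42]) = (a[1], a[2]) = (11, 10) (two consecutive terms determine the rest), the sequence is periodic with period 40.
(1983 - 1) mod 40 = 22, so a[1983] = a[23] = 6.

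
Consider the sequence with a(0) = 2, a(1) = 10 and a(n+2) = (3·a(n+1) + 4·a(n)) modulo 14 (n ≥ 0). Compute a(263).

We have a(0) = 2, a(1) = 10, a(2) = 10, a(3) = 0, a(4) = 12, a(5) = 8, a(6) = 2, a(7) = 10.
The sequence repeats with period 6.
(263 - 0) mod 6 = 5, so a(263) = a(5) = 8.

8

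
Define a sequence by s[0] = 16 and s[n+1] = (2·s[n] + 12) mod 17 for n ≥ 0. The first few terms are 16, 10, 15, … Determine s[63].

Computing terms: s[0] = 16; s[1] = 10; s[2] = 15; s[3] = 8; s[4] = 11; s[5] = 0; s[6] = 12; s[7] = 2; s[8] = 16.
Since s[8] = s[0] = 16, the sequence is periodic with period 8.
(63 - 0) mod 8 = 7, so s[63] = s[7] = 2.

2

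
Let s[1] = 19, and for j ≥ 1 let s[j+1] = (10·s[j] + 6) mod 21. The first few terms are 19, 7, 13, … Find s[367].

s[1] = 19, s[2] = 7, s[3] = 13, s[4] = 10, s[5] = 1, s[6] = 16, s[7] = 19.
Since s[7] = s[1] = 19, the sequence is periodic with period 6.
(367 - 1) mod 6 = 0, so s[367] = s[1] = 19.

19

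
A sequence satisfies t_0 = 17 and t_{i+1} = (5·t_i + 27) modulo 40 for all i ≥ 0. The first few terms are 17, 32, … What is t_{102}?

7

We have t_0 = 17,  t_1 = 32,  t_2 = 27,  t_3 = 2,  t_4 = 37,  t_5 = 12,  t_6 = 7,  t_7 = 22,  t_8 = 17.
The sequence repeats with period 8.
So t_{102} = t_{0 + ((102-0) mod 8)} = t_6 = 7.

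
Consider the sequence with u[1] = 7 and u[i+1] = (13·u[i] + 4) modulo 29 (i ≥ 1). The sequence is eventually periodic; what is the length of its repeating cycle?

Computing terms: u[1] = 7,  u[2] = 8,  u[3] = 21,  u[4] = 16,  u[5] = 9,  u[6] = 5,  u[7] = 11,  u[8] = 2,  u[9] = 1,  u[10] = 17,  u[11] = 22,  u[12] = 0,  u[13] = 4,  u[14] = 27,  u[15] = 7.
Since u[15] = u[1] = 7, the sequence is periodic with period 14.

14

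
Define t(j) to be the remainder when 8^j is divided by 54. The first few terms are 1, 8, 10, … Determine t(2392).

46

t(0) = 1, t(1) = 8, t(2) = 10, t(3) = 26, t(4) = 46, t(5) = 44, t(6) = 28, t(7) = 8.
Since t(7) = t(1) = 8, the sequence is eventually periodic: after a pre-period of length 1 it cycles with period 6.
For j ≥ 1, t(j) depends only on (j - 1) mod 6. (2392 - 1) mod 6 = 3, so t(2392) = t(4) = 46.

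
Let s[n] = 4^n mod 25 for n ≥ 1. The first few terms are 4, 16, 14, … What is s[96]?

21

Listing terms: s[1] = 4; s[2] = 16; s[3] = 14; s[4] = 6; s[5] = 24; s[6] = 21; s[7] = 9; s[8] = 11; s[9] = 19; s[10] = 1; s[11] = 4.
Since s[11] = s[1] = 4, the sequence is periodic with period 10.
So s[96] = s[1 + ((96-1) mod 10)] = s[6] = 21.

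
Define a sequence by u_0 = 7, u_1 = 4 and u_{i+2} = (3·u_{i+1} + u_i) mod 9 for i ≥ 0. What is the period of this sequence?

u_0 = 7, u_1 = 4, u_2 = 1, u_3 = 7, u_4 = 4.
The sequence repeats with period 3.

3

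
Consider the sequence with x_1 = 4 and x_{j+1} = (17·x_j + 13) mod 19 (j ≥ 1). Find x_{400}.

Computing terms: x_1 = 4,  x_2 = 5,  x_3 = 3,  x_4 = 7,  x_5 = 18,  x_6 = 15,  x_7 = 2,  x_8 = 9,  x_9 = 14,  x_{10} = 4.
The sequence repeats with period 9.
(400 - 1) mod 9 = 3, so x_{400} = x_4 = 7.

7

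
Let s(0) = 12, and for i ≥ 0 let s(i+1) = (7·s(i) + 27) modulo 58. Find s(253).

s(0) = 12; s(1) = 53; s(2) = 50; s(3) = 29; s(4) = 56; s(5) = 13; s(6) = 2; s(7) = 41; s(8) = 24; s(9) = 21; s(10) = 0; s(11) = 27; s(12) = 42; s(13) = 31; s(14) = 12.
The sequence repeats with period 14.
(253 - 0) mod 14 = 1, so s(253) = s(1) = 53.

53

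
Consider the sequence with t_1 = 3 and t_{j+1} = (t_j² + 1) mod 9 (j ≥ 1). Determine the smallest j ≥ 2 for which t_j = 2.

3

Listing terms: t_1 = 3,  t_2 = 1,  t_3 = 2,  t_4 = 5,  t_5 = 8,  t_6 = 2.
Since t_6 = t_3 = 2, the sequence is eventually periodic: after a pre-period of length 2 it cycles with period 3.
The value 2 first appears (with j ≥ 2) at t_3.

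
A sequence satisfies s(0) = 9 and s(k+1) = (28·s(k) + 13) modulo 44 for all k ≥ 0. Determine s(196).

29

We have s(0) = 9; s(1) = 1; s(2) = 41; s(3) = 17; s(4) = 5; s(5) = 21; s(6) = 29; s(7) = 33; s(8) = 13; s(9) = 25; s(10) = 9.
The sequence repeats with period 10.
So s(196) = s(0 + ((196-0) mod 10)) = s(6) = 29.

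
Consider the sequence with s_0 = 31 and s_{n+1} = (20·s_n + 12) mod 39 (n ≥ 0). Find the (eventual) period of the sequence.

Computing terms: s_0 = 31; s_1 = 8; s_2 = 16; s_3 = 20; s_4 = 22; s_5 = 23; s_6 = 4; s_7 = 14; s_8 = 19; s_9 = 2; s_{10} = 13; s_{11} = 38; s_{12} = 31.
The sequence repeats with period 12.

12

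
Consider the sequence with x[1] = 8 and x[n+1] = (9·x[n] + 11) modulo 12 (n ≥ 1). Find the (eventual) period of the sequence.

4

We have x[1] = 8,  x[2] = 11,  x[3] = 2,  x[4] = 5,  x[5] = 8.
Since x[5] = x[1] = 8, the sequence is periodic with period 4.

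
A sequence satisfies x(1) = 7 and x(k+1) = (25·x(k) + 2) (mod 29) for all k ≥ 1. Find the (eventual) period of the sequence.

We have x(1) = 7, x(2) = 3, x(3) = 19, x(4) = 13, x(5) = 8, x(6) = 28, x(7) = 6, x(8) = 7.
The sequence repeats with period 7.

7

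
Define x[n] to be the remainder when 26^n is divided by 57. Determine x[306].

We have x[1] = 26,  x[2] = 49,  x[3] = 20,  x[4] = 7,  x[5] = 11,  x[6] = 1,  x[7] = 26.
Since x[7] = x[1] = 26, the sequence is periodic with period 6.
So x[306] = x[1 + ((306-1) mod 6)] = x[6] = 1.

1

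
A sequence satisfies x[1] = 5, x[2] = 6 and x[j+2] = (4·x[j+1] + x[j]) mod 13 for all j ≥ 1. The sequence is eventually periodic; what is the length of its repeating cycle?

x[1] = 5, x[2] = 6, x[3] = 3, x[4] = 5, x[5] = 10, x[6] = 6, x[7] = 8, x[8] = 12, x[9] = 4, x[10] = 2, x[11] = 12, x[12] = 11, x[13] = 4, x[14] = 1, x[15] = 8, x[16] = 7, x[17] = 10, x[18] = 8, x[19] = 3, x[20] = 7, x[21] = 5, x[22] = 1, x[23] = 9, x[24] = 11, x[25] = 1, x[26] = 2, x[27] = 9, x[28] = 12, x[29] = 5, x[30] = 6.
Since (x[29], x[30]) = (x[1], x[2]) = (5, 6) (two consecutive terms determine the rest), the sequence is periodic with period 28.

28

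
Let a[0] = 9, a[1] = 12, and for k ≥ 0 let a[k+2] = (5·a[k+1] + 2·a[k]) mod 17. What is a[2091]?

6

a[0] = 9; a[1] = 12; a[2] = 10; a[3] = 6; a[4] = 16; a[5] = 7; a[6] = 16; a[7] = 9; a[8] = 9; a[9] = 12.
Since (a[8], a[9]) = (a[0], a[1]) = (9, 12) (two consecutive terms determine the rest), the sequence is periodic with period 8.
So a[2091] = a[0 + ((2091-0) mod 8)] = a[3] = 6.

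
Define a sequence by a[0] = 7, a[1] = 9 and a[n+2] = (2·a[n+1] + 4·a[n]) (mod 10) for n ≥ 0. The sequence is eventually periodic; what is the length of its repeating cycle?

5

Computing terms: a[0] = 7,  a[1] = 9,  a[2] = 6,  a[3] = 8,  a[4] = 0,  a[5] = 2,  a[6] = 4,  a[7] = 6,  a[8] = 8.
Since (a[7], a[8]) = (a[2], a[3]) = (6, 8) (two consecutive terms determine the rest), the sequence is eventually periodic: after a pre-period of length 2 it cycles with period 5.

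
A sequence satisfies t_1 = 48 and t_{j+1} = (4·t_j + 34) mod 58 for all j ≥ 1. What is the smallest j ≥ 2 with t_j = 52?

2

Listing terms: t_1 = 48,  t_2 = 52,  t_3 = 10,  t_4 = 16,  t_5 = 40,  t_6 = 20,  t_7 = 56,  t_8 = 26,  t_9 = 22,  t_{10} = 6,  t_{11} = 0,  t_{12} = 34,  t_{13} = 54,  t_{14} = 18,  t_{15} = 48.
The sequence repeats with period 14.
The value 52 first appears (with j ≥ 2) at t_2.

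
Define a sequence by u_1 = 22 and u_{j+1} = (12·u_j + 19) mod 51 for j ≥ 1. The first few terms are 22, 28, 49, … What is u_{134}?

Computing terms: u_1 = 22; u_2 = 28; u_3 = 49; u_4 = 46; u_5 = 10; u_6 = 37; u_7 = 4; u_8 = 16; u_9 = 7; u_{10} = 1; u_{11} = 31; u_{12} = 34; u_{13} = 19; u_{14} = 43; u_{15} = 25; u_{16} = 13; u_{17} = 22.
Since u_{17} = u_1 = 22, the sequence is periodic with period 16.
(134 - 1) mod 16 = 5, so u_{134} = u_6 = 37.

37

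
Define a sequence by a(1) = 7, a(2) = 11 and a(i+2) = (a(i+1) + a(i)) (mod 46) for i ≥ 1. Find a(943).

Listing terms: a(1) = 7,  a(2) = 11,  a(3) = 18,  a(4) = 29,  a(5) = 1,  a(6) = 30,  a(7) = 31,  a(8) = 15,  a(9) = 0,  a(10) = 15,  a(11) = 15,  a(12) = 30,  a(13) = 45,  a(14) = 29,  a(15) = 28,  a(16) = 11,  a(17) = 39,  a(18) = 4,  a(19) = 43,  a(20) = 1,  a(21) = 44,  a(22) = 45,  a(23) = 43,  a(24) = 42,  a(25) = 39,  a(26) = 35,  a(27) = 28,  a(28) = 17,  a(29) = 45,  a(30) = 16,  a(31) = 15,  a(32) = 31,  a(33) = 0,  a(34) = 31,  a(35) = 31,  a(36) = 16,  a(37) = 1,  a(38) = 17,  a(39) = 18,  a(40) = 35,  a(41) = 7,  a(42) = 42,  a(43) = 3,  a(44) = 45,  a(45) = 2,  a(46) = 1,  a(47) = 3,  a(48) = 4,  a(49) = 7,  a(50) = 11.
The sequence repeats with period 48.
So a(943) = a(1 + ((943-1) mod 48)) = a(31) = 15.

15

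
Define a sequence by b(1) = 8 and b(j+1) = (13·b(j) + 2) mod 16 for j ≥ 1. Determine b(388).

Computing terms: b(1) = 8,  b(2) = 10,  b(3) = 4,  b(4) = 6,  b(5) = 0,  b(6) = 2,  b(7) = 12,  b(8) = 14,  b(9) = 8.
The sequence repeats with period 8.
(388 - 1) mod 8 = 3, so b(388) = b(4) = 6.

6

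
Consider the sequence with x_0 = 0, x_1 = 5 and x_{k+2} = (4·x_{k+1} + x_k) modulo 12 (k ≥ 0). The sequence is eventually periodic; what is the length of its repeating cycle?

8

x_0 = 0; x_1 = 5; x_2 = 8; x_3 = 1; x_4 = 0; x_5 = 1; x_6 = 4; x_7 = 5; x_8 = 0; x_9 = 5.
Since (x_8, x_9) = (x_0, x_1) = (0, 5) (two consecutive terms determine the rest), the sequence is periodic with period 8.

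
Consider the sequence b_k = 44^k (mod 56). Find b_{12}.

8

b_0 = 1; b_1 = 44; b_2 = 32; b_3 = 8; b_4 = 16; b_5 = 32.
Since b_5 = b_2 = 32, the sequence is eventually periodic: after a pre-period of length 2 it cycles with period 3.
For k ≥ 2, b_k depends only on (k - 2) mod 3. (12 - 2) mod 3 = 1, so b_{12} = b_3 = 8.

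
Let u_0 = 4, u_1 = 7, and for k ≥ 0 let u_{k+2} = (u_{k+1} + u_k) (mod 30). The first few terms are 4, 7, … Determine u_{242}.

u_0 = 4, u_1 = 7, u_2 = 11, u_3 = 18, u_4 = 29, u_5 = 17, u_6 = 16, u_7 = 3, u_8 = 19, u_9 = 22, u_{10} = 11, u_{11} = 3, u_{12} = 14, u_{13} = 17, u_{14} = 1, u_{15} = 18, u_{16} = 19, u_{17} = 7, u_{18} = 26, u_{19} = 3, u_{20} = 29, u_{21} = 2, u_{22} = 1, u_{23} = 3, u_{24} = 4, u_{25} = 7.
The sequence repeats with period 24.
(242 - 0) mod 24 = 2, so u_{242} = u_2 = 11.

11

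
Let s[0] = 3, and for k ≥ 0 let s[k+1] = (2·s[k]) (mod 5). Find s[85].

We have s[0] = 3, s[1] = 1, s[2] = 2, s[3] = 4, s[4] = 3.
The sequence repeats with period 4.
(85 - 0) mod 4 = 1, so s[85] = s[1] = 1.

1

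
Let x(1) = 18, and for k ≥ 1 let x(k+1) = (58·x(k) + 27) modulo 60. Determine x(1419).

We have x(1) = 18,  x(2) = 51,  x(3) = 45,  x(4) = 57,  x(5) = 33,  x(6) = 21,  x(7) = 45.
Since x(7) = x(3) = 45, the sequence is eventually periodic: after a pre-period of length 2 it cycles with period 4.
For k ≥ 3, x(k) depends only on (k - 3) mod 4. (1419 - 3) mod 4 = 0, so x(1419) = x(3) = 45.

45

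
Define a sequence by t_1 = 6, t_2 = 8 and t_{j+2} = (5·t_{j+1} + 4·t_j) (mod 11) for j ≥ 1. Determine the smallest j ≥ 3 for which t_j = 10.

We have t_1 = 6,  t_2 = 8,  t_3 = 9,  t_4 = 0,  t_5 = 3,  t_6 = 4,  t_7 = 10,  t_8 = 0,  t_9 = 7,  t_{10} = 2,  t_{11} = 5,  t_{12} = 0,  t_{13} = 9,  t_{14} = 1,  t_{15} = 8,  t_{16} = 0,  t_{17} = 10,  t_{18} = 6,  t_{19} = 4,  t_{20} = 0,  t_{21} = 5,  t_{22} = 3,  t_{23} = 2,  t_{24} = 0,  t_{25} = 8,  t_{26} = 7,  t_{27} = 1,  t_{28} = 0,  t_{29} = 4,  t_{30} = 9,  t_{31} = 6,  t_{32} = 0,  t_{33} = 2,  t_{34} = 10,  t_{35} = 3,  t_{36} = 0,  t_{37} = 1,  t_{38} = 5,  t_{39} = 7,  t_{40} = 0,  t_{41} = 6,  t_{42} = 8.
The sequence repeats with period 40.
The value 10 first appears (with j ≥ 3) at t_7.

7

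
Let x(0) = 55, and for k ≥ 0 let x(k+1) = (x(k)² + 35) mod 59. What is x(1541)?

47

x(0) = 55,  x(1) = 51,  x(2) = 40,  x(3) = 42,  x(4) = 29,  x(5) = 50,  x(6) = 57,  x(7) = 39,  x(8) = 22,  x(9) = 47,  x(10) = 2,  x(11) = 39.
Since x(11) = x(7) = 39, the sequence is eventually periodic: after a pre-period of length 7 it cycles with period 4.
For k ≥ 7, x(k) depends only on (k - 7) mod 4. (1541 - 7) mod 4 = 2, so x(1541) = x(9) = 47.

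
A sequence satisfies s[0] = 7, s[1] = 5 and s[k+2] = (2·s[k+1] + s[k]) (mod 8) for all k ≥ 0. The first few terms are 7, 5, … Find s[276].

Listing terms: s[0] = 7,  s[1] = 5,  s[2] = 1,  s[3] = 7,  s[4] = 7,  s[5] = 5.
Since (s[4], s[5]) = (s[0], s[1]) = (7, 5) (two consecutive terms determine the rest), the sequence is periodic with period 4.
So s[276] = s[0 + ((276-0) mod 4)] = s[0] = 7.

7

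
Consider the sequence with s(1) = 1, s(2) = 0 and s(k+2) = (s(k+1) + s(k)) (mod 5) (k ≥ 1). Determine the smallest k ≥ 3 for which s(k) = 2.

5

s(1) = 1, s(2) = 0, s(3) = 1, s(4) = 1, s(5) = 2, s(6) = 3, s(7) = 0, s(8) = 3, s(9) = 3, s(10) = 1, s(11) = 4, s(12) = 0, s(13) = 4, s(14) = 4, s(15) = 3, s(16) = 2, s(17) = 0, s(18) = 2, s(19) = 2, s(20) = 4, s(21) = 1, s(22) = 0.
Since (s(21), s(22)) = (s(1), s(2)) = (1, 0) (two consecutive terms determine the rest), the sequence is periodic with period 20.
The value 2 first appears (with k ≥ 3) at s(5).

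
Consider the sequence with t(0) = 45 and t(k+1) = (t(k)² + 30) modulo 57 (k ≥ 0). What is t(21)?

Computing terms: t(0) = 45, t(1) = 3, t(2) = 39, t(3) = 12, t(4) = 3.
Since t(4) = t(1) = 3, the sequence is eventually periodic: after a pre-period of length 1 it cycles with period 3.
For k ≥ 1, t(k) depends only on (k - 1) mod 3. (21 - 1) mod 3 = 2, so t(21) = t(3) = 12.

12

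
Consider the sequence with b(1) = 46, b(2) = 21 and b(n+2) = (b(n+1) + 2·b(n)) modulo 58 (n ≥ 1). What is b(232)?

b(1) = 46; b(2) = 21; b(3) = 55; b(4) = 39; b(5) = 33; b(6) = 53; b(7) = 3; b(8) = 51; b(9) = 57; b(10) = 43; b(11) = 41; b(12) = 11; b(13) = 35; b(14) = 57; b(15) = 11; b(16) = 9; b(17) = 31; b(18) = 49; b(19) = 53; b(20) = 35; b(21) = 25; b(22) = 37; b(23) = 29; b(24) = 45; b(25) = 45; b(26) = 19; b(27) = 51; b(28) = 31; b(29) = 17; b(30) = 21; b(31) = 55.
Since (b(30), b(31)) = (b(2), b(3)) = (21, 55) (two consecutive terms determine the rest), the sequence is eventually periodic: after a pre-period of length 1 it cycles with period 28.
For n ≥ 2, b(n) depends only on (n - 2) mod 28. (232 - 2) mod 28 = 6, so b(232) = b(8) = 51.

51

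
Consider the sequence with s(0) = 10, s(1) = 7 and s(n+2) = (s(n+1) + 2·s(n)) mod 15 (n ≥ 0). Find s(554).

12

s(0) = 10, s(1) = 7, s(2) = 12, s(3) = 11, s(4) = 5, s(5) = 12, s(6) = 7, s(7) = 1, s(8) = 0, s(9) = 2, s(10) = 2, s(11) = 6, s(12) = 10, s(13) = 7.
Since (s(12), s(13)) = (s(0), s(1)) = (10, 7) (two consecutive terms determine the rest), the sequence is periodic with period 12.
So s(554) = s(0 + ((554-0) mod 12)) = s(2) = 12.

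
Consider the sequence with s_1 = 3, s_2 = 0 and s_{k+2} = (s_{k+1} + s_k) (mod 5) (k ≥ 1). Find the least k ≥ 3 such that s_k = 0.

7

s_1 = 3, s_2 = 0, s_3 = 3, s_4 = 3, s_5 = 1, s_6 = 4, s_7 = 0, s_8 = 4, s_9 = 4, s_{10} = 3, s_{11} = 2, s_{12} = 0, s_{13} = 2, s_{14} = 2, s_{15} = 4, s_{16} = 1, s_{17} = 0, s_{18} = 1, s_{19} = 1, s_{20} = 2, s_{21} = 3, s_{22} = 0.
The sequence repeats with period 20.
The value 0 first appears (with k ≥ 3) at s_7.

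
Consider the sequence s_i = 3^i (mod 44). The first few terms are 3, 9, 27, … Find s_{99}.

15

Computing terms: s_1 = 3; s_2 = 9; s_3 = 27; s_4 = 37; s_5 = 23; s_6 = 25; s_7 = 31; s_8 = 5; s_9 = 15; s_{10} = 1; s_{11} = 3.
The sequence repeats with period 10.
So s_{99} = s_{1 + ((99-1) mod 10)} = s_9 = 15.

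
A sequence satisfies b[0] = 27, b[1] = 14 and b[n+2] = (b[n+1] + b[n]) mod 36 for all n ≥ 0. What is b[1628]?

b[0] = 27, b[1] = 14, b[2] = 5, b[3] = 19, b[4] = 24, b[5] = 7, b[6] = 31, b[7] = 2, b[8] = 33, b[9] = 35, b[10] = 32, b[11] = 31, b[12] = 27, b[13] = 22, b[14] = 13, b[15] = 35, b[16] = 12, b[17] = 11, b[18] = 23, b[19] = 34, b[20] = 21, b[21] = 19, b[22] = 4, b[23] = 23, b[24] = 27, b[25] = 14.
Since (b[24], b[25]) = (b[0], b[1]) = (27, 14) (two consecutive terms determine the rest), the sequence is periodic with period 24.
So b[1628] = b[0 + ((1628-0) mod 24)] = b[20] = 21.

21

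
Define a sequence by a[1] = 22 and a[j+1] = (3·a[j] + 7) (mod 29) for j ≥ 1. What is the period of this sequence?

a[1] = 22; a[2] = 15; a[3] = 23; a[4] = 18; a[5] = 3; a[6] = 16; a[7] = 26; a[8] = 27; a[9] = 1; a[10] = 10; a[11] = 8; a[12] = 2; a[13] = 13; a[14] = 17; a[15] = 0; a[16] = 7; a[17] = 28; a[18] = 4; a[19] = 19; a[20] = 6; a[21] = 25; a[22] = 24; a[23] = 21; a[24] = 12; a[25] = 14; a[26] = 20; a[27] = 9; a[28] = 5; a[29] = 22.
The sequence repeats with period 28.

28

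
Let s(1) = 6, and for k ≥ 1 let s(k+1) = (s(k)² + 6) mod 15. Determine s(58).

s(1) = 6, s(2) = 12, s(3) = 0, s(4) = 6.
The sequence repeats with period 3.
So s(58) = s(1 + ((58-1) mod 3)) = s(1) = 6.

6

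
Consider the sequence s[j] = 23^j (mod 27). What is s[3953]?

11

We have s[0] = 1; s[1] = 23; s[2] = 16; s[3] = 17; s[4] = 13; s[5] = 2; s[6] = 19; s[7] = 5; s[8] = 7; s[9] = 26; s[10] = 4; s[11] = 11; s[12] = 10; s[13] = 14; s[14] = 25; s[15] = 8; s[16] = 22; s[17] = 20; s[18] = 1.
The sequence repeats with period 18.
(3953 - 0) mod 18 = 11, so s[3953] = s[11] = 11.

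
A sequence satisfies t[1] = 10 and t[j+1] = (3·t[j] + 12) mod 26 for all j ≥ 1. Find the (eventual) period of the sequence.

3

Listing terms: t[1] = 10; t[2] = 16; t[3] = 8; t[4] = 10.
Since t[4] = t[1] = 10, the sequence is periodic with period 3.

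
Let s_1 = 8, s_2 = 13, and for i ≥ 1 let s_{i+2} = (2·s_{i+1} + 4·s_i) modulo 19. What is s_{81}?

8

Listing terms: s_1 = 8, s_2 = 13, s_3 = 1, s_4 = 16, s_5 = 17, s_6 = 3, s_7 = 17, s_8 = 8, s_9 = 8, s_{10} = 10, s_{11} = 14, s_{12} = 11, s_{13} = 2, s_{14} = 10, s_{15} = 9, s_{16} = 1, s_{17} = 0, s_{18} = 4, s_{19} = 8, s_{20} = 13.
Since (s_{19}, s_{20}) = (s_1, s_2) = (8, 13) (two consecutive terms determine the rest), the sequence is periodic with period 18.
So s_{81} = s_{1 + ((81-1) mod 18)} = s_9 = 8.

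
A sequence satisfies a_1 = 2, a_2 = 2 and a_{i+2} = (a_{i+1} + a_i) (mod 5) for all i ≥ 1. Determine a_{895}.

0

Listing terms: a_1 = 2; a_2 = 2; a_3 = 4; a_4 = 1; a_5 = 0; a_6 = 1; a_7 = 1; a_8 = 2; a_9 = 3; a_{10} = 0; a_{11} = 3; a_{12} = 3; a_{13} = 1; a_{14} = 4; a_{15} = 0; a_{16} = 4; a_{17} = 4; a_{18} = 3; a_{19} = 2; a_{20} = 0; a_{21} = 2; a_{22} = 2.
The sequence repeats with period 20.
(895 - 1) mod 20 = 14, so a_{895} = a_{15} = 0.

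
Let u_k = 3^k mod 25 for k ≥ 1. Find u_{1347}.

u_1 = 3,  u_2 = 9,  u_3 = 2,  u_4 = 6,  u_5 = 18,  u_6 = 4,  u_7 = 12,  u_8 = 11,  u_9 = 8,  u_{10} = 24,  u_{11} = 22,  u_{12} = 16,  u_{13} = 23,  u_{14} = 19,  u_{15} = 7,  u_{16} = 21,  u_{17} = 13,  u_{18} = 14,  u_{19} = 17,  u_{20} = 1,  u_{21} = 3.
Since u_{21} = u_1 = 3, the sequence is periodic with period 20.
So u_{1347} = u_{1 + ((1347-1) mod 20)} = u_7 = 12.

12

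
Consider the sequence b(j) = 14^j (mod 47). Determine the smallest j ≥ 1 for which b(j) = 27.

15

Computing terms: b(0) = 1, b(1) = 14, b(2) = 8, b(3) = 18, b(4) = 17, b(5) = 3, b(6) = 42, b(7) = 24, b(8) = 7, b(9) = 4, b(10) = 9, b(11) = 32, b(12) = 25, b(13) = 21, b(14) = 12, b(15) = 27, b(16) = 2, b(17) = 28, b(18) = 16, b(19) = 36, b(20) = 34, b(21) = 6, b(22) = 37, b(23) = 1.
Since b(23) = b(0) = 1, the sequence is periodic with period 23.
The value 27 first appears (with j ≥ 1) at b(15).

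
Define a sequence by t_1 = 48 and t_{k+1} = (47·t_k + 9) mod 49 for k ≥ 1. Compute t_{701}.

t_1 = 48,  t_2 = 11,  t_3 = 36,  t_4 = 35,  t_5 = 37,  t_6 = 33,  t_7 = 41,  t_8 = 25,  t_9 = 8,  t_{10} = 42,  t_{11} = 23,  t_{12} = 12,  t_{13} = 34,  t_{14} = 39,  t_{15} = 29,  t_{16} = 0,  t_{17} = 9,  t_{18} = 40,  t_{19} = 27,  t_{20} = 4,  t_{21} = 1,  t_{22} = 7,  t_{23} = 44,  t_{24} = 19,  t_{25} = 20,  t_{26} = 18,  t_{27} = 22,  t_{28} = 14,  t_{29} = 30,  t_{30} = 47,  t_{31} = 13,  t_{32} = 32,  t_{33} = 43,  t_{34} = 21,  t_{35} = 16,  t_{36} = 26,  t_{37} = 6,  t_{38} = 46,  t_{39} = 15,  t_{40} = 28,  t_{41} = 2,  t_{42} = 5,  t_{43} = 48.
The sequence repeats with period 42.
(701 - 1) mod 42 = 28, so t_{701} = t_{29} = 30.

30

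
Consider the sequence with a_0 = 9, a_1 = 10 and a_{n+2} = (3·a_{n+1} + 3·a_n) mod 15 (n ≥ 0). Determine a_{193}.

0

Listing terms: a_0 = 9,  a_1 = 10,  a_2 = 12,  a_3 = 6,  a_4 = 9,  a_5 = 0,  a_6 = 12,  a_7 = 6.
Since (a_6, a_7) = (a_2, a_3) = (12, 6) (two consecutive terms determine the rest), the sequence is eventually periodic: after a pre-period of length 2 it cycles with period 4.
For n ≥ 2, a_n depends only on (n - 2) mod 4. (193 - 2) mod 4 = 3, so a_{193} = a_5 = 0.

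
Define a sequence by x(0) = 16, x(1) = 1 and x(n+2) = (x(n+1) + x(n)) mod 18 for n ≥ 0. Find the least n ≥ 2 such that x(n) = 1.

x(0) = 16, x(1) = 1, x(2) = 17, x(3) = 0, x(4) = 17, x(5) = 17, x(6) = 16, x(7) = 15, x(8) = 13, x(9) = 10, x(10) = 5, x(11) = 15, x(12) = 2, x(13) = 17, x(14) = 1, x(15) = 0, x(16) = 1, x(17) = 1, x(18) = 2, x(19) = 3, x(20) = 5, x(21) = 8, x(22) = 13, x(23) = 3, x(24) = 16, x(25) = 1.
The sequence repeats with period 24.
The value 1 first appears (with n ≥ 2) at x(14).

14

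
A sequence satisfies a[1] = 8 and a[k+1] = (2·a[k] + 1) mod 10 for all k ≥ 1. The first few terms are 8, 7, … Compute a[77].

We have a[1] = 8, a[2] = 7, a[3] = 5, a[4] = 1, a[5] = 3, a[6] = 7.
Since a[6] = a[2] = 7, the sequence is eventually periodic: after a pre-period of length 1 it cycles with period 4.
For k ≥ 2, a[k] depends only on (k - 2) mod 4. (77 - 2) mod 4 = 3, so a[77] = a[5] = 3.

3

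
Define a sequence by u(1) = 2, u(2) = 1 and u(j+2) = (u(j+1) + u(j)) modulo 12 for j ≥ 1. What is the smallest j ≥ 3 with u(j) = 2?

25

Computing terms: u(1) = 2,  u(2) = 1,  u(3) = 3,  u(4) = 4,  u(5) = 7,  u(6) = 11,  u(7) = 6,  u(8) = 5,  u(9) = 11,  u(10) = 4,  u(11) = 3,  u(12) = 7,  u(13) = 10,  u(14) = 5,  u(15) = 3,  u(16) = 8,  u(17) = 11,  u(18) = 7,  u(19) = 6,  u(20) = 1,  u(21) = 7,  u(22) = 8,  u(23) = 3,  u(24) = 11,  u(25) = 2,  u(26) = 1.
The sequence repeats with period 24.
The value 2 next appears (with j ≥ 3) at u(25).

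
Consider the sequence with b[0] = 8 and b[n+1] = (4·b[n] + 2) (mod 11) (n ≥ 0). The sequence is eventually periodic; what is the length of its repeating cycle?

5

We have b[0] = 8,  b[1] = 1,  b[2] = 6,  b[3] = 4,  b[4] = 7,  b[5] = 8.
Since b[5] = b[0] = 8, the sequence is periodic with period 5.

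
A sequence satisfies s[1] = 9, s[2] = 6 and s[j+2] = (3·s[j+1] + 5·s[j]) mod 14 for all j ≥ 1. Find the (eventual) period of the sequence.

3

s[1] = 9; s[2] = 6; s[3] = 7; s[4] = 9; s[5] = 6.
Since (s[4], s[5]) = (s[1], s[2]) = (9, 6) (two consecutive terms determine the rest), the sequence is periodic with period 3.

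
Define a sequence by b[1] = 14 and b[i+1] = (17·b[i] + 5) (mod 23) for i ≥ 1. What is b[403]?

9

b[1] = 14; b[2] = 13; b[3] = 19; b[4] = 6; b[5] = 15; b[6] = 7; b[7] = 9; b[8] = 20; b[9] = 0; b[10] = 5; b[11] = 21; b[12] = 17; b[13] = 18; b[14] = 12; b[15] = 2; b[16] = 16; b[17] = 1; b[18] = 22; b[19] = 11; b[20] = 8; b[21] = 3; b[22] = 10; b[23] = 14.
The sequence repeats with period 22.
So b[403] = b[1 + ((403-1) mod 22)] = b[7] = 9.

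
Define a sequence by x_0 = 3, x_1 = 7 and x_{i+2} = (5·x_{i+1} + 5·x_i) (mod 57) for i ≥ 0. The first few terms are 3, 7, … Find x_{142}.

25

x_0 = 3,  x_1 = 7,  x_2 = 50,  x_3 = 0,  x_4 = 22,  x_5 = 53,  x_6 = 33,  x_7 = 31,  x_8 = 35,  x_9 = 45,  x_{10} = 1,  x_{11} = 2,  x_{12} = 15,  x_{13} = 28,  x_{14} = 44,  x_{15} = 18,  x_{16} = 25,  x_{17} = 44,  x_{18} = 3,  x_{19} = 7.
Since (x_{18}, x_{19}) = (x_0, x_1) = (3, 7) (two consecutive terms determine the rest), the sequence is periodic with period 18.
(142 - 0) mod 18 = 16, so x_{142} = x_{16} = 25.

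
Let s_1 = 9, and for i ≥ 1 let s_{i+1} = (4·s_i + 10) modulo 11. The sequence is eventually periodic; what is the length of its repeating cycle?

5

s_1 = 9, s_2 = 2, s_3 = 7, s_4 = 5, s_5 = 8, s_6 = 9.
The sequence repeats with period 5.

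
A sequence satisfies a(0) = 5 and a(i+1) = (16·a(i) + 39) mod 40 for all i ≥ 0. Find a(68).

7

Computing terms: a(0) = 5, a(1) = 39, a(2) = 23, a(3) = 7, a(4) = 31, a(5) = 15, a(6) = 39.
Since a(6) = a(1) = 39, the sequence is eventually periodic: after a pre-period of length 1 it cycles with period 5.
For i ≥ 1, a(i) depends only on (i - 1) mod 5. (68 - 1) mod 5 = 2, so a(68) = a(3) = 7.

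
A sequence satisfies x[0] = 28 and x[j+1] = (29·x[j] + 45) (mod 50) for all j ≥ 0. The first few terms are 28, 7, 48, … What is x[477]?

47

Listing terms: x[0] = 28, x[1] = 7, x[2] = 48, x[3] = 37, x[4] = 18, x[5] = 17, x[6] = 38, x[7] = 47, x[8] = 8, x[9] = 27, x[10] = 28.
Since x[10] = x[0] = 28, the sequence is periodic with period 10.
So x[477] = x[0 + ((477-0) mod 10)] = x[7] = 47.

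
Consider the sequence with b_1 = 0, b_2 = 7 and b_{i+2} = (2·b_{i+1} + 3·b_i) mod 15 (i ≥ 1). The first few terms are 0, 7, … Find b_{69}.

Computing terms: b_1 = 0; b_2 = 7; b_3 = 14; b_4 = 4; b_5 = 5; b_6 = 7; b_7 = 14.
Since (b_6, b_7) = (b_2, b_3) = (7, 14) (two consecutive terms determine the rest), the sequence is eventually periodic: after a pre-period of length 1 it cycles with period 4.
For i ≥ 2, b_i depends only on (i - 2) mod 4. (69 - 2) mod 4 = 3, so b_{69} = b_5 = 5.

5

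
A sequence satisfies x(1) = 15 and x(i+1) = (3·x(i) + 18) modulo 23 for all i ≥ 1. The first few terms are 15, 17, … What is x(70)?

x(1) = 15,  x(2) = 17,  x(3) = 0,  x(4) = 18,  x(5) = 3,  x(6) = 4,  x(7) = 7,  x(8) = 16,  x(9) = 20,  x(10) = 9,  x(11) = 22,  x(12) = 15.
Since x(12) = x(1) = 15, the sequence is periodic with period 11.
So x(70) = x(1 + ((70-1) mod 11)) = x(4) = 18.

18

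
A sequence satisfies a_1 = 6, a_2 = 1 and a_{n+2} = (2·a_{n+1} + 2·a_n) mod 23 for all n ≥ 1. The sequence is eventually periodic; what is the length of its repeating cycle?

Computing terms: a_1 = 6,  a_2 = 1,  a_3 = 14,  a_4 = 7,  a_5 = 19,  a_6 = 6,  a_7 = 4,  a_8 = 20,  a_9 = 2,  a_{10} = 21,  a_{11} = 0,  a_{12} = 19,  a_{13} = 15,  a_{14} = 22,  a_{15} = 5,  a_{16} = 8,  a_{17} = 3,  a_{18} = 22,  a_{19} = 4,  a_{20} = 6,  a_{21} = 20,  a_{22} = 6,  a_{23} = 6,  a_{24} = 1.
Since (a_{23}, a_{24}) = (a_1, a_2) = (6, 1) (two consecutive terms determine the rest), the sequence is periodic with period 22.

22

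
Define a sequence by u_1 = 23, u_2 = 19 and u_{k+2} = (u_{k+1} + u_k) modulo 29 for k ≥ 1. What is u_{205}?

Listing terms: u_1 = 23,  u_2 = 19,  u_3 = 13,  u_4 = 3,  u_5 = 16,  u_6 = 19,  u_7 = 6,  u_8 = 25,  u_9 = 2,  u_{10} = 27,  u_{11} = 0,  u_{12} = 27,  u_{13} = 27,  u_{14} = 25,  u_{15} = 23,  u_{16} = 19.
Since (u_{15}, u_{16}) = (u_1, u_2) = (23, 19) (two consecutive terms determine the rest), the sequence is periodic with period 14.
So u_{205} = u_{1 + ((205-1) mod 14)} = u_9 = 2.

2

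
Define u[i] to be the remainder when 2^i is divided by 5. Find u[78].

4

Computing terms: u[0] = 1,  u[1] = 2,  u[2] = 4,  u[3] = 3,  u[4] = 1.
Since u[4] = u[0] = 1, the sequence is periodic with period 4.
So u[78] = u[0 + ((78-0) mod 4)] = u[2] = 4.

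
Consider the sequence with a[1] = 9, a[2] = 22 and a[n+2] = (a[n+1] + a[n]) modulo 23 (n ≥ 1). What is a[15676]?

Computing terms: a[1] = 9; a[2] = 22; a[3] = 8; a[4] = 7; a[5] = 15; a[6] = 22; a[7] = 14; a[8] = 13; a[9] = 4; a[10] = 17; a[11] = 21; a[12] = 15; a[13] = 13; a[14] = 5; a[15] = 18; a[16] = 0; a[17] = 18; a[18] = 18; a[19] = 13; a[20] = 8; a[21] = 21; a[22] = 6; a[23] = 4; a[24] = 10; a[25] = 14; a[26] = 1; a[27] = 15; a[28] = 16; a[29] = 8; a[30] = 1; a[31] = 9; a[32] = 10; a[33] = 19; a[34] = 6; a[35] = 2; a[36] = 8; a[37] = 10; a[38] = 18; a[39] = 5; a[40] = 0; a[41] = 5; a[42] = 5; a[43] = 10; a[44] = 15; a[45] = 2; a[46] = 17; a[47] = 19; a[48] = 13; a[49] = 9; a[50] = 22.
Since (a[49], a[50]) = (a[1], a[2]) = (9, 22) (two consecutive terms determine the rest), the sequence is periodic with period 48.
So a[15676] = a[1 + ((15676-1) mod 48)] = a[28] = 16.

16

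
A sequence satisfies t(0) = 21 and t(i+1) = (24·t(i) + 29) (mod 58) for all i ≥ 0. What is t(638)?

Listing terms: t(0) = 21,  t(1) = 11,  t(2) = 3,  t(3) = 43,  t(4) = 17,  t(5) = 31,  t(6) = 19,  t(7) = 21.
The sequence repeats with period 7.
So t(638) = t(0 + ((638-0) mod 7)) = t(1) = 11.

11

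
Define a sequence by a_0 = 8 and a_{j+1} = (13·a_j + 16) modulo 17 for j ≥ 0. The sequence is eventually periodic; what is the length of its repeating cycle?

4

a_0 = 8, a_1 = 1, a_2 = 12, a_3 = 2, a_4 = 8.
The sequence repeats with period 4.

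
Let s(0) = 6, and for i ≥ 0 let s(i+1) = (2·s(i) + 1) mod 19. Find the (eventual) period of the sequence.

We have s(0) = 6; s(1) = 13; s(2) = 8; s(3) = 17; s(4) = 16; s(5) = 14; s(6) = 10; s(7) = 2; s(8) = 5; s(9) = 11; s(10) = 4; s(11) = 9; s(12) = 0; s(13) = 1; s(14) = 3; s(15) = 7; s(16) = 15; s(17) = 12; s(18) = 6.
Since s(18) = s(0) = 6, the sequence is periodic with period 18.

18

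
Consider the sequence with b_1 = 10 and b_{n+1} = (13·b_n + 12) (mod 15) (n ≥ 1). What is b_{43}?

b_1 = 10; b_2 = 7; b_3 = 13; b_4 = 1; b_5 = 10.
Since b_5 = b_1 = 10, the sequence is periodic with period 4.
So b_{43} = b_{1 + ((43-1) mod 4)} = b_3 = 13.

13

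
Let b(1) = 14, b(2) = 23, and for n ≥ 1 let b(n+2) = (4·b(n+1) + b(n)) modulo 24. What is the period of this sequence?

8

Computing terms: b(1) = 14; b(2) = 23; b(3) = 10; b(4) = 15; b(5) = 22; b(6) = 7; b(7) = 2; b(8) = 15; b(9) = 14; b(10) = 23.
Since (b(9), b(10)) = (b(1), b(2)) = (14, 23) (two consecutive terms determine the rest), the sequence is periodic with period 8.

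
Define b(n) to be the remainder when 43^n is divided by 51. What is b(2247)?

Computing terms: b(0) = 1,  b(1) = 43,  b(2) = 13,  b(3) = 49,  b(4) = 16,  b(5) = 25,  b(6) = 4,  b(7) = 19,  b(8) = 1.
Since b(8) = b(0) = 1, the sequence is periodic with period 8.
So b(2247) = b(0 + ((2247-0) mod 8)) = b(7) = 19.

19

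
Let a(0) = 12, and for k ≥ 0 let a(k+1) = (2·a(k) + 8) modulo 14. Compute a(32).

2

Computing terms: a(0) = 12; a(1) = 4; a(2) = 2; a(3) = 12.
Since a(3) = a(0) = 12, the sequence is periodic with period 3.
So a(32) = a(0 + ((32-0) mod 3)) = a(2) = 2.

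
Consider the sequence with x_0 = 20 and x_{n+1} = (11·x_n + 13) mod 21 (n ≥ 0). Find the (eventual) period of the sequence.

3

Listing terms: x_0 = 20; x_1 = 2; x_2 = 14; x_3 = 20.
The sequence repeats with period 3.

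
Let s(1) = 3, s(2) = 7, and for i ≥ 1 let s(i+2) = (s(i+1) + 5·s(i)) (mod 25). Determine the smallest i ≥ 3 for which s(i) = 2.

Computing terms: s(1) = 3, s(2) = 7, s(3) = 22, s(4) = 7, s(5) = 17, s(6) = 2, s(7) = 12, s(8) = 22, s(9) = 7.
Since (s(8), s(9)) = (s(3), s(4)) = (22, 7) (two consecutive terms determine the rest), the sequence is eventually periodic: after a pre-period of length 2 it cycles with period 5.
The value 2 first appears (with i ≥ 3) at s(6).

6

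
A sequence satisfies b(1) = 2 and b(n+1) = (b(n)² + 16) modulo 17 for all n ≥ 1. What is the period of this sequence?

Listing terms: b(1) = 2, b(2) = 3, b(3) = 8, b(4) = 12, b(5) = 7, b(6) = 14, b(7) = 8.
Since b(7) = b(3) = 8, the sequence is eventually periodic: after a pre-period of length 2 it cycles with period 4.

4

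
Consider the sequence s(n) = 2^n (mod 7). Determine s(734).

4

s(0) = 1, s(1) = 2, s(2) = 4, s(3) = 1.
Since s(3) = s(0) = 1, the sequence is periodic with period 3.
(734 - 0) mod 3 = 2, so s(734) = s(2) = 4.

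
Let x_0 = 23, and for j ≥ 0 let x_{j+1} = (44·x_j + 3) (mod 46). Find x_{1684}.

45

Listing terms: x_0 = 23, x_1 = 3, x_2 = 43, x_3 = 9, x_4 = 31, x_5 = 33, x_6 = 29, x_7 = 37, x_8 = 21, x_9 = 7, x_{10} = 35, x_{11} = 25, x_{12} = 45, x_{13} = 5, x_{14} = 39, x_{15} = 17, x_{16} = 15, x_{17} = 19, x_{18} = 11, x_{19} = 27, x_{20} = 41, x_{21} = 13, x_{22} = 23.
The sequence repeats with period 22.
So x_{1684} = x_{0 + ((1684-0) mod 22)} = x_{12} = 45.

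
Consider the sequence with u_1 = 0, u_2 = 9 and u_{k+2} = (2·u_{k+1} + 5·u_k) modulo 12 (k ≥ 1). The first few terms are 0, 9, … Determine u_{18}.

u_1 = 0; u_2 = 9; u_3 = 6; u_4 = 9; u_5 = 0; u_6 = 9.
Since (u_5, u_6) = (u_1, u_2) = (0, 9) (two consecutive terms determine the rest), the sequence is periodic with period 4.
(18 - 1) mod 4 = 1, so u_{18} = u_2 = 9.

9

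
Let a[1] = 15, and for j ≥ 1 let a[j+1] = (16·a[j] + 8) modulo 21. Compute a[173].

17

We have a[1] = 15,  a[2] = 17,  a[3] = 7,  a[4] = 15.
The sequence repeats with period 3.
So a[173] = a[1 + ((173-1) mod 3)] = a[2] = 17.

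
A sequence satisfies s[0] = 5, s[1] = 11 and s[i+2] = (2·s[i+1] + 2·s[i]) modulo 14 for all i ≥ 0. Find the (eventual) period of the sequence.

We have s[0] = 5,  s[1] = 11,  s[2] = 4,  s[3] = 2,  s[4] = 12,  s[5] = 0,  s[6] = 10,  s[7] = 6,  s[8] = 4,  s[9] = 6,  s[10] = 6,  s[11] = 10,  s[12] = 4,  s[13] = 0,  s[14] = 8,  s[15] = 2,  s[16] = 6,  s[17] = 2,  s[18] = 2,  s[19] = 8,  s[20] = 6,  s[21] = 0,  s[22] = 12,  s[23] = 10,  s[24] = 2,  s[25] = 10,  s[26] = 10,  s[27] = 12,  s[28] = 2,  s[29] = 0,  s[30] = 4,  s[31] = 8,  s[32] = 10,  s[33] = 8,  s[34] = 8,  s[35] = 4,  s[36] = 10,  s[37] = 0,  s[38] = 6,  s[39] = 12,  s[40] = 8,  s[41] = 12,  s[42] = 12,  s[43] = 6,  s[44] = 8,  s[45] = 0,  s[46] = 2,  s[47] = 4,  s[48] = 12,  s[49] = 4,  s[50] = 4,  s[51] = 2.
Since (s[50], s[51]) = (s[2], s[3]) = (4, 2) (two consecutive terms determine the rest), the sequence is eventually periodic: after a pre-period of length 2 it cycles with period 48.

48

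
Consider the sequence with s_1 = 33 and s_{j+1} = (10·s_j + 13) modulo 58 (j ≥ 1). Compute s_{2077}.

s_1 = 33,  s_2 = 53,  s_3 = 21,  s_4 = 49,  s_5 = 39,  s_6 = 55,  s_7 = 41,  s_8 = 17,  s_9 = 9,  s_{10} = 45,  s_{11} = 57,  s_{12} = 3,  s_{13} = 43,  s_{14} = 37,  s_{15} = 35,  s_{16} = 15,  s_{17} = 47,  s_{18} = 19,  s_{19} = 29,  s_{20} = 13,  s_{21} = 27,  s_{22} = 51,  s_{23} = 1,  s_{24} = 23,  s_{25} = 11,  s_{26} = 7,  s_{27} = 25,  s_{28} = 31,  s_{29} = 33.
Since s_{29} = s_1 = 33, the sequence is periodic with period 28.
(2077 - 1) mod 28 = 4, so s_{2077} = s_5 = 39.

39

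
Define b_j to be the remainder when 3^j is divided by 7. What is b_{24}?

Listing terms: b_1 = 3,  b_2 = 2,  b_3 = 6,  b_4 = 4,  b_5 = 5,  b_6 = 1,  b_7 = 3.
Since b_7 = b_1 = 3, the sequence is periodic with period 6.
(24 - 1) mod 6 = 5, so b_{24} = b_6 = 1.

1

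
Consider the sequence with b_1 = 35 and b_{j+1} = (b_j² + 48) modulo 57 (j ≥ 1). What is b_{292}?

Computing terms: b_1 = 35, b_2 = 19, b_3 = 10, b_4 = 34, b_5 = 7, b_6 = 40, b_7 = 52, b_8 = 16, b_9 = 19.
Since b_9 = b_2 = 19, the sequence is eventually periodic: after a pre-period of length 1 it cycles with period 7.
For j ≥ 2, b_j depends only on (j - 2) mod 7. (292 - 2) mod 7 = 3, so b_{292} = b_5 = 7.

7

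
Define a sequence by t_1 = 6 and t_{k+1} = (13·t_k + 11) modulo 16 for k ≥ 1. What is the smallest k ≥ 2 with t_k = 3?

t_1 = 6, t_2 = 9, t_3 = 0, t_4 = 11, t_5 = 10, t_6 = 13, t_7 = 4, t_8 = 15, t_9 = 14, t_{10} = 1, t_{11} = 8, t_{12} = 3, t_{13} = 2, t_{14} = 5, t_{15} = 12, t_{16} = 7, t_{17} = 6.
Since t_{17} = t_1 = 6, the sequence is periodic with period 16.
The value 3 first appears (with k ≥ 2) at t_{12}.

12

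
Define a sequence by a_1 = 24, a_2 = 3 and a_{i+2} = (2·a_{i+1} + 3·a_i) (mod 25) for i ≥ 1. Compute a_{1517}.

9

Listing terms: a_1 = 24,  a_2 = 3,  a_3 = 3,  a_4 = 15,  a_5 = 14,  a_6 = 23,  a_7 = 13,  a_8 = 20,  a_9 = 4,  a_{10} = 18,  a_{11} = 23,  a_{12} = 0,  a_{13} = 19,  a_{14} = 13,  a_{15} = 8,  a_{16} = 5,  a_{17} = 9,  a_{18} = 8,  a_{19} = 18,  a_{20} = 10,  a_{21} = 24,  a_{22} = 3.
Since (a_{21}, a_{22}) = (a_1, a_2) = (24, 3) (two consecutive terms determine the rest), the sequence is periodic with period 20.
So a_{1517} = a_{1 + ((1517-1) mod 20)} = a_{17} = 9.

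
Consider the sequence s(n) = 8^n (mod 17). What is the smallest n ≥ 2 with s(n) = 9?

Listing terms: s(1) = 8; s(2) = 13; s(3) = 2; s(4) = 16; s(5) = 9; s(6) = 4; s(7) = 15; s(8) = 1; s(9) = 8.
Since s(9) = s(1) = 8, the sequence is periodic with period 8.
The value 9 first appears (with n ≥ 2) at s(5).

5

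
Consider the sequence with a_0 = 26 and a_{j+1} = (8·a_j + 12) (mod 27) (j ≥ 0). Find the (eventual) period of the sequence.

6

Computing terms: a_0 = 26; a_1 = 4; a_2 = 17; a_3 = 13; a_4 = 8; a_5 = 22; a_6 = 26.
The sequence repeats with period 6.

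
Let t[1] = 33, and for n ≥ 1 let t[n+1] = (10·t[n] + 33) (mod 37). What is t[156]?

0

We have t[1] = 33; t[2] = 30; t[3] = 0; t[4] = 33.
The sequence repeats with period 3.
(156 - 1) mod 3 = 2, so t[156] = t[3] = 0.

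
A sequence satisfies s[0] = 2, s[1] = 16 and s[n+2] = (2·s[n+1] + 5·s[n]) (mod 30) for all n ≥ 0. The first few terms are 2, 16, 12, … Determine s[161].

s[0] = 2; s[1] = 16; s[2] = 12; s[3] = 14; s[4] = 28; s[5] = 6; s[6] = 2; s[7] = 4; s[8] = 18; s[9] = 26; s[10] = 22; s[11] = 24; s[12] = 8; s[13] = 16; s[14] = 12.
Since (s[13], s[14]) = (s[1], s[2]) = (16, 12) (two consecutive terms determine the rest), the sequence is eventually periodic: after a pre-period of length 1 it cycles with period 12.
For n ≥ 1, s[n] depends only on (n - 1) mod 12. (161 - 1) mod 12 = 4, so s[161] = s[5] = 6.

6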